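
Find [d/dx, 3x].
3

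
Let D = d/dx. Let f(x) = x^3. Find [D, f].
3 x^{2}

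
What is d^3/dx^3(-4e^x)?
- 4 e^{x}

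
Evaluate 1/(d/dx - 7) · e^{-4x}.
- \frac{e^{- 4 x}}{11}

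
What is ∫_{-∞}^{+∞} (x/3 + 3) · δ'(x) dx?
- \frac{1}{3}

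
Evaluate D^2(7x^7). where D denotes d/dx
294 x^{5}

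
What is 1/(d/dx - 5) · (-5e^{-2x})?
\frac{5 e^{- 2 x}}{7}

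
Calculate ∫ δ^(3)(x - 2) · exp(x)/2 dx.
- \frac{e^{2}}{2}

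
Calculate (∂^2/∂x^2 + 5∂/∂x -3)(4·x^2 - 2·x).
- 12 x^{2} + 46 x - 2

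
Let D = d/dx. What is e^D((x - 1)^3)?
x^{3}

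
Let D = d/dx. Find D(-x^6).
- 6 x^{5}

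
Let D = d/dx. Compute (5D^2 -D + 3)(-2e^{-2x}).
- 50 e^{- 2 x}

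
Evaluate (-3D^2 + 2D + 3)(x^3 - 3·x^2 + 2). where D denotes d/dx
3 x^{3} - 3 x^{2} - 30 x + 24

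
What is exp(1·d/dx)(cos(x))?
\cos{\left(x + 1 \right)}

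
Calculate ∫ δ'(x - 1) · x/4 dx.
- \frac{1}{4}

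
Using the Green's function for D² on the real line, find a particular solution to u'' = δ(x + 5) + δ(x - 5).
\frac{|x + 5|}{2} + \frac{|x - 5|}{2}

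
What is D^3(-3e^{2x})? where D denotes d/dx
- 24 e^{2 x}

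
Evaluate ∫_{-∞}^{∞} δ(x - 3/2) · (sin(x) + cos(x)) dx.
\sqrt{2} \sin{\left(\frac{\pi}{4} + \frac{3}{2} \right)}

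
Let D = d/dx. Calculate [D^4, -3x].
-12D^{3}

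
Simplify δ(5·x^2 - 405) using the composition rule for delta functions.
\frac{\delta(x - 9) + \delta(x + 9)}{90}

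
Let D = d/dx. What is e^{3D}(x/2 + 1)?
\frac{x}{2} + \frac{5}{2}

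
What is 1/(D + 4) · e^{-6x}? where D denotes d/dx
- \frac{e^{- 6 x}}{2}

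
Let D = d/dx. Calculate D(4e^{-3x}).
- 12 e^{- 3 x}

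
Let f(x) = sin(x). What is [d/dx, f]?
\cos{\left(x \right)}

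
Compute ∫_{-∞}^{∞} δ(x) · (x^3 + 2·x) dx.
0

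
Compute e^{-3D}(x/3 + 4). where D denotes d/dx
\frac{x}{3} + 3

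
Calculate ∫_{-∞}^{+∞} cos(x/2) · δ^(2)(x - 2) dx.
- \frac{\cos{\left(1 \right)}}{4}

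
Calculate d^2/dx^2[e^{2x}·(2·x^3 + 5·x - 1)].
8 \left(x^{3} + 3 x^{2} + 4 x + 2\right) e^{2 x}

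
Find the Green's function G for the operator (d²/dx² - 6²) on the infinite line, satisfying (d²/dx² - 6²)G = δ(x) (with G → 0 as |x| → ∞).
-\frac{e^{-6|x|}}{12}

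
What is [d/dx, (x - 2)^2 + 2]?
2 x - 4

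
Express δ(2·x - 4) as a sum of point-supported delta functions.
\frac{\delta(x - 2)}{2}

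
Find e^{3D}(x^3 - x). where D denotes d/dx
x^{3} + 9 x^{2} + 26 x + 24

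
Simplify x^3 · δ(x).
0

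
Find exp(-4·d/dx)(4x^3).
4 x^{3} - 48 x^{2} + 192 x - 256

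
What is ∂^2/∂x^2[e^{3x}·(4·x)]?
\left(36 x + 24\right) e^{3 x}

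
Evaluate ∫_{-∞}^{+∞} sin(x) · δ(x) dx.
0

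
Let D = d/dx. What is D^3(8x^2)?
0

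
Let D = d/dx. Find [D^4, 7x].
28D^{3}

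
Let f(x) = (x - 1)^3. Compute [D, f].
3 \left(x - 1\right)^{2}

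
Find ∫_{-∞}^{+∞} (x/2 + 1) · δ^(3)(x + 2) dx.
0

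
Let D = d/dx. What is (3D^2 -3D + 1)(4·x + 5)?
4 x - 7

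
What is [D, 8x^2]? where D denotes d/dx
16 x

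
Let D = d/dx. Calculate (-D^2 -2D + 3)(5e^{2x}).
- 25 e^{2 x}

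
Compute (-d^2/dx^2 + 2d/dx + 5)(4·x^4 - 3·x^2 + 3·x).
20 x^{4} + 32 x^{3} - 63 x^{2} + 3 x + 12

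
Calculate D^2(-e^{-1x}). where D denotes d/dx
- e^{- x}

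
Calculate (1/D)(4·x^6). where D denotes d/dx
\frac{4 x^{7}}{7}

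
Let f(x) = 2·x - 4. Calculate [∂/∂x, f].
2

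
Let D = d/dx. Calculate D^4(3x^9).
9072 x^{5}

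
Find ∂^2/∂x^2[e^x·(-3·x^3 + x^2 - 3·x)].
\left(- 3 x^{3} - 17 x^{2} - 17 x - 4\right) e^{x}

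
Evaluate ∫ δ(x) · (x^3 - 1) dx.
-1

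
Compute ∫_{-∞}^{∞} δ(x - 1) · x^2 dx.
1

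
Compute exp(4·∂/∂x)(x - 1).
x + 3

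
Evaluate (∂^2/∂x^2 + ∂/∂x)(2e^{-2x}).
4 e^{- 2 x}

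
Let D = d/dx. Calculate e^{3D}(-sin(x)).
- \sin{\left(x + 3 \right)}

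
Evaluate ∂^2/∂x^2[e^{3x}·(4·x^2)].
\left(36 x^{2} + 48 x + 8\right) e^{3 x}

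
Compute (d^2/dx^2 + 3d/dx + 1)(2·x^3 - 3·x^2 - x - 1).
2 x^{3} + 15 x^{2} - 7 x - 10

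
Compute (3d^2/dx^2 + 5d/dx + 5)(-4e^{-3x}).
- 68 e^{- 3 x}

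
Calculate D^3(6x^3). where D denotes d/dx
36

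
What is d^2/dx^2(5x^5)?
100 x^{3}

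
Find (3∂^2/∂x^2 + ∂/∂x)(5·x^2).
10 x + 30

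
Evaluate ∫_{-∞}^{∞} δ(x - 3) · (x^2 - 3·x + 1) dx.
1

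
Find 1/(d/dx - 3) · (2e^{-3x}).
- \frac{e^{- 3 x}}{3}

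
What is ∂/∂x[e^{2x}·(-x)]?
\left(- 2 x - 1\right) e^{2 x}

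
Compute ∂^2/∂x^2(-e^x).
- e^{x}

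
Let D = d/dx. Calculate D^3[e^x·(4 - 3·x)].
\left(- 3 x - 5\right) e^{x}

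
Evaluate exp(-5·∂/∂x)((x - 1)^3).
x^{3} - 18 x^{2} + 108 x - 216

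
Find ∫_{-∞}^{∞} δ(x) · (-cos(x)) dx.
-1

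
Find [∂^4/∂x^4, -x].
-4\frac{d^{3}}{dx^{3}}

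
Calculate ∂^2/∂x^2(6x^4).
72 x^{2}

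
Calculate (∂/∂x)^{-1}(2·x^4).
\frac{2 x^{5}}{5}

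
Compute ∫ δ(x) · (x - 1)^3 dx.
-1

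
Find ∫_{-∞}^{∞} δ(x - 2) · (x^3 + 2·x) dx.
12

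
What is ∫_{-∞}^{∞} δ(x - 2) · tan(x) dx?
\tan{\left(2 \right)}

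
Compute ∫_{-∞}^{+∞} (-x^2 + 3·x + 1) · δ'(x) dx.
-3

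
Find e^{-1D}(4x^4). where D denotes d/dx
4 x^{4} - 16 x^{3} + 24 x^{2} - 16 x + 4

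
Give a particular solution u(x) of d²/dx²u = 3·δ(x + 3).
\frac{3|x + 3|}{2}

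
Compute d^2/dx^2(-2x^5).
- 40 x^{3}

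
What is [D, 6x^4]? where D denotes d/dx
24 x^{3}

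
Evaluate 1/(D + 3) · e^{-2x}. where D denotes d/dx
e^{- 2 x}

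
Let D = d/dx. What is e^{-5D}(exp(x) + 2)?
e^{x - 5} + 2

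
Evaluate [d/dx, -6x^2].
- 12 x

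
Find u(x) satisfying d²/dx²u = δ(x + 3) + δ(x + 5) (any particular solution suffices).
\frac{|x + 3|}{2} + \frac{|x + 5|}{2}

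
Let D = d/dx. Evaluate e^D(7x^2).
7 x^{2} + 14 x + 7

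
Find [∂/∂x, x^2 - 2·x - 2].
2 x - 2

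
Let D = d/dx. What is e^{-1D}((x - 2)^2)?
x^{2} - 6 x + 9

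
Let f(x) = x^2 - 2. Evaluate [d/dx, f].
2 x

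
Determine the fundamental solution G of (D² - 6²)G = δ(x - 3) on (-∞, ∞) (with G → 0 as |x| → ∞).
-\frac{e^{-6|x - 3|}}{12}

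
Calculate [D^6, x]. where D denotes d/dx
6D^{5}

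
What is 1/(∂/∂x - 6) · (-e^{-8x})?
\frac{e^{- 8 x}}{14}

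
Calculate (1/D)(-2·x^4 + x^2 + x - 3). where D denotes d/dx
- \frac{2 x^{5}}{5} + \frac{x^{3}}{3} + \frac{x^{2}}{2} - 3 x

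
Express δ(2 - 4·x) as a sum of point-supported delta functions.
\frac{\delta(x - 1/2)}{4}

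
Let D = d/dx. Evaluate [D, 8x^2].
16 x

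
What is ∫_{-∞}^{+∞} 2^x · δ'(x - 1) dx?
- \log{\left(4 \right)}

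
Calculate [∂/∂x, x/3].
\frac{1}{3}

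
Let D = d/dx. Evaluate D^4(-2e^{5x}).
- 1250 e^{5 x}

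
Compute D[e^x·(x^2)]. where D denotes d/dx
x \left(x + 2\right) e^{x}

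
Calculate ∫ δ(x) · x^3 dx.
0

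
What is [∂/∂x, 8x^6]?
48 x^{5}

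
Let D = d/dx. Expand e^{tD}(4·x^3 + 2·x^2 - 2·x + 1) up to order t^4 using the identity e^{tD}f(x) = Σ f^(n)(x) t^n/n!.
4 t^{3} + t^{2} \left(12 x + 2\right) + 2 t \left(6 x^{2} + 2 x - 1\right) + 4 x^{3} + 2 x^{2} - 2 x + 1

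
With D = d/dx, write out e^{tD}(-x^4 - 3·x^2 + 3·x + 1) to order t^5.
- t^{4} - 4 t^{3} x - t^{2} \left(6 x^{2} + 3\right) - t \left(4 x^{3} + 6 x - 3\right) - x^{4} - 3 x^{2} + 3 x + 1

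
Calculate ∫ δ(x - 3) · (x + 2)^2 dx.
25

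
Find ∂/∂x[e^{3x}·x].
\left(3 x + 1\right) e^{3 x}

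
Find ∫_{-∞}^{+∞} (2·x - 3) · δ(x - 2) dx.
1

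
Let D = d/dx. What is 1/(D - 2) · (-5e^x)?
5 e^{x}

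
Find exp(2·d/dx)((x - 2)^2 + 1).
x^{2} + 1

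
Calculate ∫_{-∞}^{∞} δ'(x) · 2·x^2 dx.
0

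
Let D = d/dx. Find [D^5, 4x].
20D^{4}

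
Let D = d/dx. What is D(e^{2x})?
2 e^{2 x}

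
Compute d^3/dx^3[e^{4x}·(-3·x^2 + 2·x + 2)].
\left(- 192 x^{2} - 160 x + 152\right) e^{4 x}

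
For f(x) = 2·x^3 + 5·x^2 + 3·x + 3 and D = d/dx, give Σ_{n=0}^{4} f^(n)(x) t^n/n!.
2 t^{3} + t^{2} \left(6 x + 5\right) + t \left(6 x^{2} + 10 x + 3\right) + 2 x^{3} + 5 x^{2} + 3 x + 3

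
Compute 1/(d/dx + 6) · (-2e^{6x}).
- \frac{e^{6 x}}{6}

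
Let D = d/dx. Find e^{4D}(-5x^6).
- 5 x^{6} - 120 x^{5} - 1200 x^{4} - 6400 x^{3} - 19200 x^{2} - 30720 x - 20480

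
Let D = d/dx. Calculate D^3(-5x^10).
- 3600 x^{7}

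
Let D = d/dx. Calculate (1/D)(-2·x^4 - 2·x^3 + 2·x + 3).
- \frac{2 x^{5}}{5} - \frac{x^{4}}{2} + x^{2} + 3 x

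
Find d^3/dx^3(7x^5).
420 x^{2}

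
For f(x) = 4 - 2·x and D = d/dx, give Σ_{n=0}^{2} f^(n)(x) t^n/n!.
- 2 t - 2 x + 4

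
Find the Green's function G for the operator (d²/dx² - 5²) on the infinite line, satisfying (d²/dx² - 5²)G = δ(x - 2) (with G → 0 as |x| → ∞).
-\frac{e^{-5|x - 2|}}{10}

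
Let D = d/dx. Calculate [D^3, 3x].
9D^{2}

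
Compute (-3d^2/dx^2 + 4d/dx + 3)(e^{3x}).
- 12 e^{3 x}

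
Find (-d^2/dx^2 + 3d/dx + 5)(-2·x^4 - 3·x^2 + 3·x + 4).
- 10 x^{4} - 24 x^{3} + 9 x^{2} - 3 x + 35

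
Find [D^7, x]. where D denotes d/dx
7D^{6}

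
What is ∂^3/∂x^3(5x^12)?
6600 x^{9}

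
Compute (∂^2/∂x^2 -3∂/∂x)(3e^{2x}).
- 6 e^{2 x}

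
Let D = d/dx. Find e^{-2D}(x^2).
x^{2} - 4 x + 4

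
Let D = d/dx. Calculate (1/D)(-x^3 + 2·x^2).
- \frac{x^{4}}{4} + \frac{2 x^{3}}{3}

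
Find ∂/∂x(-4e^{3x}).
- 12 e^{3 x}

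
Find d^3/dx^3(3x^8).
1008 x^{5}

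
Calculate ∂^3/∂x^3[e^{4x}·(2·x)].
\left(128 x + 96\right) e^{4 x}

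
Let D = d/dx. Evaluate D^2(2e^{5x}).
50 e^{5 x}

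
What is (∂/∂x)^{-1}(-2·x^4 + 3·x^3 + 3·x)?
- \frac{2 x^{5}}{5} + \frac{3 x^{4}}{4} + \frac{3 x^{2}}{2}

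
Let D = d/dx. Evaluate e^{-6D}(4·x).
4 x - 24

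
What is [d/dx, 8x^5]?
40 x^{4}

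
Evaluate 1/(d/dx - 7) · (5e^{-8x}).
- \frac{e^{- 8 x}}{3}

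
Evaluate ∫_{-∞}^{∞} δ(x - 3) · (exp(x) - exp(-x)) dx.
2 \sinh{\left(3 \right)}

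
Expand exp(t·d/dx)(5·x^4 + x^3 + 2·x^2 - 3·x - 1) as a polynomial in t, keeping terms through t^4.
5 t^{4} + t^{3} \left(20 x + 1\right) + t^{2} \left(30 x^{2} + 3 x + 2\right) + t \left(20 x^{3} + 3 x^{2} + 4 x - 3\right) + 5 x^{4} + x^{3} + 2 x^{2} - 3 x - 1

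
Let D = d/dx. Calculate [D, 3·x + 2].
3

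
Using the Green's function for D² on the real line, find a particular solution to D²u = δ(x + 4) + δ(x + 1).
\frac{|x + 4|}{2} + \frac{|x + 1|}{2}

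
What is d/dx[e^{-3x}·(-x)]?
\left(3 x - 1\right) e^{- 3 x}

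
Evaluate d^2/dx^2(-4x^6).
- 120 x^{4}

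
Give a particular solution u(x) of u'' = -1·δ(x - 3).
-\frac{|x - 3|}{2}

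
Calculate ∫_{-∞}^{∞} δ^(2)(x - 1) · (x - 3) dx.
0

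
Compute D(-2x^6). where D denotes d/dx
- 12 x^{5}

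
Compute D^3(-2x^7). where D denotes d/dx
- 420 x^{4}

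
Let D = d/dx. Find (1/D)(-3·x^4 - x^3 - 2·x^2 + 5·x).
- \frac{3 x^{5}}{5} - \frac{x^{4}}{4} - \frac{2 x^{3}}{3} + \frac{5 x^{2}}{2}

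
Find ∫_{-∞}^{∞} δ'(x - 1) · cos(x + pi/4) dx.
\sin{\left(\frac{\pi}{4} + 1 \right)}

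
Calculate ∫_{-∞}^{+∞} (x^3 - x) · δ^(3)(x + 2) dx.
-6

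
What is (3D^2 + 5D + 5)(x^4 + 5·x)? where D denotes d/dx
5 x^{4} + 20 x^{3} + 36 x^{2} + 25 x + 25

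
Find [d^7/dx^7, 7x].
49\frac{d^{6}}{dx^{6}}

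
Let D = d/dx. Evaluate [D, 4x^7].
28 x^{6}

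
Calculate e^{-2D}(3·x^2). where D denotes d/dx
3 x^{2} - 12 x + 12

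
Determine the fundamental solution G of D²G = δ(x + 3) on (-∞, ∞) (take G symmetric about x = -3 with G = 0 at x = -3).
\frac{|x + 3|}{2}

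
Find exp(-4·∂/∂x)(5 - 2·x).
13 - 2 x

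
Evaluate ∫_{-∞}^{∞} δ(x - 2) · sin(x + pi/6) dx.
\sin{\left(\frac{\pi}{6} + 2 \right)}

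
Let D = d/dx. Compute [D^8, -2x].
-16D^{7}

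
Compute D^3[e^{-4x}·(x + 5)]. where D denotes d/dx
16 \left(- 4 x - 17\right) e^{- 4 x}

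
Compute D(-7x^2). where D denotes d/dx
- 14 x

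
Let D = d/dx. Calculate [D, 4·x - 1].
4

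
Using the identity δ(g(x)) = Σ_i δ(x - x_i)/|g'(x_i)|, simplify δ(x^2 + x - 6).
\frac{\delta(x + 3) + \delta(x - 2)}{5}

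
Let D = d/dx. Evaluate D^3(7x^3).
42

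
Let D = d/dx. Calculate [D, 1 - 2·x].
-2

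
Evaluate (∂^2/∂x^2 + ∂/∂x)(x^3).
3 x \left(x + 2\right)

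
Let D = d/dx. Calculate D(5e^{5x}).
25 e^{5 x}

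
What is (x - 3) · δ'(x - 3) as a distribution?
-\delta(x - 3)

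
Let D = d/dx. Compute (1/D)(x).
\frac{x^{2}}{2}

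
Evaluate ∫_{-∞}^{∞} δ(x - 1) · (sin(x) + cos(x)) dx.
\cos{\left(1 \right)} + \sin{\left(1 \right)}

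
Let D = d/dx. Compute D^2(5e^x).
5 e^{x}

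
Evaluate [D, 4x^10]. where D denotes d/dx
40 x^{9}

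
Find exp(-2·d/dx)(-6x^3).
- 6 x^{3} + 36 x^{2} - 72 x + 48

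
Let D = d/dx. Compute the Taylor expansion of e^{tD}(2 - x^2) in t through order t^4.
- t^{2} - 2 t x - x^{2} + 2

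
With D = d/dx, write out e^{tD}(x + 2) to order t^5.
t + x + 2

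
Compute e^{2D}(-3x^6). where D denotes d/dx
- 3 x^{6} - 36 x^{5} - 180 x^{4} - 480 x^{3} - 720 x^{2} - 576 x - 192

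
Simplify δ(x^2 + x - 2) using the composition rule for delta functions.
\frac{\delta(x + 2) + \delta(x - 1)}{3}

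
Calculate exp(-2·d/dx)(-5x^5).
- 5 x^{5} + 50 x^{4} - 200 x^{3} + 400 x^{2} - 400 x + 160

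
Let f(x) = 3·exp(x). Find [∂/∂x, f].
3 e^{x}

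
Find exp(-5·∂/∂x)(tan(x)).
\tan{\left(x - 5 \right)}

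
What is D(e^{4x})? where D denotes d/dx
4 e^{4 x}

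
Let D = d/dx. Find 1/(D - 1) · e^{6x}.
\frac{e^{6 x}}{5}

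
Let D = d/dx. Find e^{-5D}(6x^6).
6 x^{6} - 180 x^{5} + 2250 x^{4} - 15000 x^{3} + 56250 x^{2} - 112500 x + 93750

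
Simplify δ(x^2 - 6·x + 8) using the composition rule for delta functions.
\frac{\delta(x - 2) + \delta(x - 4)}{2}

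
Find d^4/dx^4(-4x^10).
- 20160 x^{6}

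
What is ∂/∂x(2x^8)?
16 x^{7}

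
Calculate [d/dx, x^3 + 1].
3 x^{2}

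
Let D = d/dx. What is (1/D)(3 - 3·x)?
- \frac{3 x^{2}}{2} + 3 x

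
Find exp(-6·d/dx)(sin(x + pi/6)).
\sin{\left(x - 6 + \frac{\pi}{6} \right)}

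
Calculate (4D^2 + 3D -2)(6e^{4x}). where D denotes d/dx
444 e^{4 x}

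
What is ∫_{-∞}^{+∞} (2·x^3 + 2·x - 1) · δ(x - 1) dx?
3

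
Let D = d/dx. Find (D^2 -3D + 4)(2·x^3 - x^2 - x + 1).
8 x^{3} - 22 x^{2} + 14 x + 5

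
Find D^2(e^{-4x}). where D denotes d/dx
16 e^{- 4 x}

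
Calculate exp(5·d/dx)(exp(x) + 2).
e^{x + 5} + 2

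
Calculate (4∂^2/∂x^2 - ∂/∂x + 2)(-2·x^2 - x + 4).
- 4 x^{2} + 2 x - 7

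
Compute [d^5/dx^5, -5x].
-25\frac{d^{4}}{dx^{4}}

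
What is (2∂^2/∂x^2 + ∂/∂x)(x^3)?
3 x \left(x + 4\right)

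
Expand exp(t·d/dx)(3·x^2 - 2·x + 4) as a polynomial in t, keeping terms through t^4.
3 t^{2} + 2 t \left(3 x - 1\right) + 3 x^{2} - 2 x + 4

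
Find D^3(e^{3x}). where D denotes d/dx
27 e^{3 x}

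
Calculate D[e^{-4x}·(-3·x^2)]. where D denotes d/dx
6 x \left(2 x - 1\right) e^{- 4 x}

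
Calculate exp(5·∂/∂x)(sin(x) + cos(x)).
\sqrt{2} \sin{\left(x + \frac{\pi}{4} + 5 \right)}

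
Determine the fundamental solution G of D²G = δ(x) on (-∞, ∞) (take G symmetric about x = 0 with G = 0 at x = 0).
\frac{|x|}{2}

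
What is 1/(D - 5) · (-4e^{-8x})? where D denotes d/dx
\frac{4 e^{- 8 x}}{13}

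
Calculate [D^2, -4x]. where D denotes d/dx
-8D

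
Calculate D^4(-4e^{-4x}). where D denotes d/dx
- 1024 e^{- 4 x}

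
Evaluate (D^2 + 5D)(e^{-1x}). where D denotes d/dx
- 4 e^{- x}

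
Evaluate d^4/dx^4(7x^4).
168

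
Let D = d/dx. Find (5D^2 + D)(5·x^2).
10 x + 50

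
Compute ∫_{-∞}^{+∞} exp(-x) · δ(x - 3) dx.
e^{-3}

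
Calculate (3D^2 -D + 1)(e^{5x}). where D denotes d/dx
71 e^{5 x}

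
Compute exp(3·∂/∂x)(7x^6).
7 x^{6} + 126 x^{5} + 945 x^{4} + 3780 x^{3} + 8505 x^{2} + 10206 x + 5103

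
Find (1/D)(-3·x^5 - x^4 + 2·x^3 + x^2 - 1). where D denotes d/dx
- \frac{x^{6}}{2} - \frac{x^{5}}{5} + \frac{x^{4}}{2} + \frac{x^{3}}{3} - x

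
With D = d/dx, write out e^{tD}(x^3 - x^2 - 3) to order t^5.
t^{3} + t^{2} \left(3 x - 1\right) + t x \left(3 x - 2\right) + x^{3} - x^{2} - 3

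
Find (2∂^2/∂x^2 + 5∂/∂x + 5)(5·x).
25 x + 25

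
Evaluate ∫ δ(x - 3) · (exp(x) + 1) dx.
1 + e^{3}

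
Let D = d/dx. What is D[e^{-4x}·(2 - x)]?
\left(4 x - 9\right) e^{- 4 x}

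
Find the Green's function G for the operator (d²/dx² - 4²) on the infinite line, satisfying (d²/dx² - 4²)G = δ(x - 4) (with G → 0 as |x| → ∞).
-\frac{e^{-4|x - 4|}}{8}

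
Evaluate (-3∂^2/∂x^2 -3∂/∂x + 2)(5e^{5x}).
- 440 e^{5 x}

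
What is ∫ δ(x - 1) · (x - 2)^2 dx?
1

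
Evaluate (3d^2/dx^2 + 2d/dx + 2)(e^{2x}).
18 e^{2 x}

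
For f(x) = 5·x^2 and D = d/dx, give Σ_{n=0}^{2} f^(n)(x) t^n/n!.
5 t^{2} + 10 t x + 5 x^{2}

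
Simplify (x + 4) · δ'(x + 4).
-\delta(x + 4)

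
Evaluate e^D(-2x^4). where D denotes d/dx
- 2 x^{4} - 8 x^{3} - 12 x^{2} - 8 x - 2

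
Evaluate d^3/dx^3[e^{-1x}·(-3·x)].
3 \left(x - 3\right) e^{- x}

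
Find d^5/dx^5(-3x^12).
- 285120 x^{7}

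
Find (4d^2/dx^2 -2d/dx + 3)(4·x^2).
12 x^{2} - 16 x + 32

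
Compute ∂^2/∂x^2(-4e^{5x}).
- 100 e^{5 x}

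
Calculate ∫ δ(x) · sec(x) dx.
1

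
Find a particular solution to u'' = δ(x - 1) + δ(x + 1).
\frac{|x - 1|}{2} + \frac{|x + 1|}{2}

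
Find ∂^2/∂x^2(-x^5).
- 20 x^{3}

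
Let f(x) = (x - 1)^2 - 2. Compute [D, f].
2 x - 2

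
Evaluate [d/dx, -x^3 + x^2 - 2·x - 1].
- 3 x^{2} + 2 x - 2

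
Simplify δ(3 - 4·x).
\frac{\delta(x - 3/4)}{4}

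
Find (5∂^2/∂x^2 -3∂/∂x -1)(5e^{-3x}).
265 e^{- 3 x}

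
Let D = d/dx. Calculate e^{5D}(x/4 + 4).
\frac{x}{4} + \frac{21}{4}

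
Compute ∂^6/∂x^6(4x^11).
1330560 x^{5}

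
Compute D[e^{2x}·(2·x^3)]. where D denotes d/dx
x^{2} \left(4 x + 6\right) e^{2 x}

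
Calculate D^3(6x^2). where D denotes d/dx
0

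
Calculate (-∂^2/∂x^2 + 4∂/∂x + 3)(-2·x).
- 6 x - 8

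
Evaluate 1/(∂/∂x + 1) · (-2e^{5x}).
- \frac{e^{5 x}}{3}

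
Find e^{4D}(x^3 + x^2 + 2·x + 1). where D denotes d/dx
x^{3} + 13 x^{2} + 58 x + 89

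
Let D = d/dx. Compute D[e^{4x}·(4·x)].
\left(16 x + 4\right) e^{4 x}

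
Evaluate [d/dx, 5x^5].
25 x^{4}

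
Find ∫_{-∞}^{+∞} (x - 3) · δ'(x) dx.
-1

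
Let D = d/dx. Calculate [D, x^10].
10 x^{9}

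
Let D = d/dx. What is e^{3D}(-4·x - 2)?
- 4 x - 14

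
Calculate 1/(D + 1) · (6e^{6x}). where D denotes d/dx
\frac{6 e^{6 x}}{7}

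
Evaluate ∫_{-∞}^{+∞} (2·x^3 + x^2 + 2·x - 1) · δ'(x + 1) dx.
-6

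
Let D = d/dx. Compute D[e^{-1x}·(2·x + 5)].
\left(- 2 x - 3\right) e^{- x}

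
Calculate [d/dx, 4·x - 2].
4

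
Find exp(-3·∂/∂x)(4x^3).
4 x^{3} - 36 x^{2} + 108 x - 108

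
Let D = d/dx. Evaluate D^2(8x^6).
240 x^{4}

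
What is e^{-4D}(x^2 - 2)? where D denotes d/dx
x^{2} - 8 x + 14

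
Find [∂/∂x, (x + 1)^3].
3 \left(x + 1\right)^{2}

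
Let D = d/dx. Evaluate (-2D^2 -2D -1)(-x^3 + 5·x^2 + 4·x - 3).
x^{3} + x^{2} - 12 x - 25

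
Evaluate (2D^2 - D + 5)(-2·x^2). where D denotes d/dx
- 10 x^{2} + 4 x - 8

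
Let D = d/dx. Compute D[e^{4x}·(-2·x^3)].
x^{2} \left(- 8 x - 6\right) e^{4 x}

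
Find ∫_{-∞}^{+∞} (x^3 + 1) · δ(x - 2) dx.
9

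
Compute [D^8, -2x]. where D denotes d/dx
-16D^{7}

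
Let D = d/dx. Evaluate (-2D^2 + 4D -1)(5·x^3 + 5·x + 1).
- 5 x^{3} + 60 x^{2} - 65 x + 19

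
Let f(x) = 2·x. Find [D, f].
2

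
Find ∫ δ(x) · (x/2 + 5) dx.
5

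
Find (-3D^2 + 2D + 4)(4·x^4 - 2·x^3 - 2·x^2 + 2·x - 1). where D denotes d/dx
16 x^{4} + 24 x^{3} - 164 x^{2} + 36 x + 12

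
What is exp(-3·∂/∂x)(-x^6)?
- x^{6} + 18 x^{5} - 135 x^{4} + 540 x^{3} - 1215 x^{2} + 1458 x - 729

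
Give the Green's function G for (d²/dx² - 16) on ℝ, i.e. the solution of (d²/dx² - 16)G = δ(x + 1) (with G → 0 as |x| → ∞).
-\frac{e^{-4|x + 1|}}{8}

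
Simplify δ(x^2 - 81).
\frac{\delta(x - 9) + \delta(x + 9)}{18}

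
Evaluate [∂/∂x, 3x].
3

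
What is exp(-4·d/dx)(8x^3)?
8 x^{3} - 96 x^{2} + 384 x - 512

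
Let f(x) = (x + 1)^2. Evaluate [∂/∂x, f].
2 x + 2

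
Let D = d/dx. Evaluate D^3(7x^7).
1470 x^{4}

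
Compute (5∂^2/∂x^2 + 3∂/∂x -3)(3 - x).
3 x - 12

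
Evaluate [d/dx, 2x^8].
16 x^{7}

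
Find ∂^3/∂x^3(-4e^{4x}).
- 256 e^{4 x}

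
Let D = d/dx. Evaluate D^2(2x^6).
60 x^{4}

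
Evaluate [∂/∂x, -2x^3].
- 6 x^{2}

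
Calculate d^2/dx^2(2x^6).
60 x^{4}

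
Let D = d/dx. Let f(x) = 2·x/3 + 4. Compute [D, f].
\frac{2}{3}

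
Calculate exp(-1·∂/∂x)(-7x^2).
- 7 x^{2} + 14 x - 7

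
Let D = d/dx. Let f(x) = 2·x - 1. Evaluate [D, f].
2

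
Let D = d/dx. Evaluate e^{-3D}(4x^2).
4 x^{2} - 24 x + 36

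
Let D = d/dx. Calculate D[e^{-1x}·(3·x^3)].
3 x^{2} \left(3 - x\right) e^{- x}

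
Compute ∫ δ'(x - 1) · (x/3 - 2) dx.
- \frac{1}{3}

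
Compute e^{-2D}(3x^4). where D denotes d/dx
3 x^{4} - 24 x^{3} + 72 x^{2} - 96 x + 48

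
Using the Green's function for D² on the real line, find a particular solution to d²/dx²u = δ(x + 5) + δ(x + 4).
\frac{|x + 5|}{2} + \frac{|x + 4|}{2}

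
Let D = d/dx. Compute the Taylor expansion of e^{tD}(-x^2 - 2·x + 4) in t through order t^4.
- t^{2} - 2 t \left(x + 1\right) - x^{2} - 2 x + 4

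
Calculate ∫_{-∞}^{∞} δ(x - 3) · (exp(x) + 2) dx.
2 + e^{3}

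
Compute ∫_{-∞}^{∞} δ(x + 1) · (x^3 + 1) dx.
0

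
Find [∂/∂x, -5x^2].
- 10 x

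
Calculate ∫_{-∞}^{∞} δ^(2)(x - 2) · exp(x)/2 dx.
\frac{e^{2}}{2}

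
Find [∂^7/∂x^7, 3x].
21\frac{d^{6}}{dx^{6}}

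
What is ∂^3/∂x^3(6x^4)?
144 x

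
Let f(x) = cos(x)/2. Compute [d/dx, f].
- \frac{\sin{\left(x \right)}}{2}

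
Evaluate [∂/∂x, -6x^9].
- 54 x^{8}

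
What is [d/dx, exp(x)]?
e^{x}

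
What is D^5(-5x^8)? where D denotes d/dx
- 33600 x^{3}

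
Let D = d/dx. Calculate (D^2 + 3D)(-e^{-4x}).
- 4 e^{- 4 x}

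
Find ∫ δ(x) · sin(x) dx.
0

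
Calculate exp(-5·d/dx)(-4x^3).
- 4 x^{3} + 60 x^{2} - 300 x + 500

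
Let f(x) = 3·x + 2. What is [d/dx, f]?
3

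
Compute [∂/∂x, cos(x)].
- \sin{\left(x \right)}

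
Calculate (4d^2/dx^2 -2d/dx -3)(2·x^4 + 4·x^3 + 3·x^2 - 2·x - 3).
- 6 x^{4} - 28 x^{3} + 63 x^{2} + 90 x + 37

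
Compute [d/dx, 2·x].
2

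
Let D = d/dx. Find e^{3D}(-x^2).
- x^{2} - 6 x - 9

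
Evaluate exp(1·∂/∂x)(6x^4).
6 x^{4} + 24 x^{3} + 36 x^{2} + 24 x + 6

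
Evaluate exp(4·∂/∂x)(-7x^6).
- 7 x^{6} - 168 x^{5} - 1680 x^{4} - 8960 x^{3} - 26880 x^{2} - 43008 x - 28672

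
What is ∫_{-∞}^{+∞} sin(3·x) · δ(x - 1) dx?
\sin{\left(3 \right)}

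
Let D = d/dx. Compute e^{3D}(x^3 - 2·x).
x^{3} + 9 x^{2} + 25 x + 21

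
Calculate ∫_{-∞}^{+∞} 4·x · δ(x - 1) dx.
4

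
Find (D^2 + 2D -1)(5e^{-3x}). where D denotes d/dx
10 e^{- 3 x}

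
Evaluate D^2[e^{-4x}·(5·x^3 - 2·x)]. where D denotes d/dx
2 \left(40 x^{3} - 60 x^{2} - x + 8\right) e^{- 4 x}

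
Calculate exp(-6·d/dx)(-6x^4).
- 6 x^{4} + 144 x^{3} - 1296 x^{2} + 5184 x - 7776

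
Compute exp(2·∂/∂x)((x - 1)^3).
x^{3} + 3 x^{2} + 3 x + 1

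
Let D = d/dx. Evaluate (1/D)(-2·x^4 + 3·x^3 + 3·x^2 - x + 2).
- \frac{2 x^{5}}{5} + \frac{3 x^{4}}{4} + x^{3} - \frac{x^{2}}{2} + 2 x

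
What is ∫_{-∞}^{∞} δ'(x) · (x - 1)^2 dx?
2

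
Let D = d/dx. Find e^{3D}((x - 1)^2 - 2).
x^{2} + 4 x + 2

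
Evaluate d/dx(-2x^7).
- 14 x^{6}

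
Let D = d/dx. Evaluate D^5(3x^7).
7560 x^{2}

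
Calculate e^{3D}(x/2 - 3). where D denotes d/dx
\frac{x}{2} - \frac{3}{2}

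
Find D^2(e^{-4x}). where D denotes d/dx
16 e^{- 4 x}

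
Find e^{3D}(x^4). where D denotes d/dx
x^{4} + 12 x^{3} + 54 x^{2} + 108 x + 81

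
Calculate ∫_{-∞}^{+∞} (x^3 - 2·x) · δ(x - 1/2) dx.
- \frac{7}{8}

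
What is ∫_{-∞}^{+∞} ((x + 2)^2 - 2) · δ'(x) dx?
-4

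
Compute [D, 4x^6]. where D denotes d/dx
24 x^{5}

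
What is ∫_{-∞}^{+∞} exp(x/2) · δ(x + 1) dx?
e^{- \frac{1}{2}}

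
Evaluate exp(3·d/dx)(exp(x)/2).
\frac{e^{x + 3}}{2}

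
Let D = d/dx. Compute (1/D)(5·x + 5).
\frac{5 x^{2}}{2} + 5 x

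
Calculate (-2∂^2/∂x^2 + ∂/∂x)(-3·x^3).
9 x \left(4 - x\right)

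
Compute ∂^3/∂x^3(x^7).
210 x^{4}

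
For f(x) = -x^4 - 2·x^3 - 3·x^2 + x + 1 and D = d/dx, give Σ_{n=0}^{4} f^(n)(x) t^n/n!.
- t^{4} - t^{3} \left(4 x + 2\right) - t^{2} \left(6 x^{2} + 6 x + 3\right) - t \left(4 x^{3} + 6 x^{2} + 6 x - 1\right) - x^{4} - 2 x^{3} - 3 x^{2} + x + 1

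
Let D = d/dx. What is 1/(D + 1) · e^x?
\frac{e^{x}}{2}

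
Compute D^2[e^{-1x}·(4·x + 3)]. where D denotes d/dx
\left(4 x - 5\right) e^{- x}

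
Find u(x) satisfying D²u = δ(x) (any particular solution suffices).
\frac{|x|}{2}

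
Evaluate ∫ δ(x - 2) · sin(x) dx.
\sin{\left(2 \right)}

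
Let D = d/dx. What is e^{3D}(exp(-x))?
e^{- x - 3}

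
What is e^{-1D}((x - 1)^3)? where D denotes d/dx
x^{3} - 6 x^{2} + 12 x - 8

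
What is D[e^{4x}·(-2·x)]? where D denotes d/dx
\left(- 8 x - 2\right) e^{4 x}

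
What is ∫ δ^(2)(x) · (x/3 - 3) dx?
0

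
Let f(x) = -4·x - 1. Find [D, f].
-4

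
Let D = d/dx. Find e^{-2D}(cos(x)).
\cos{\left(x - 2 \right)}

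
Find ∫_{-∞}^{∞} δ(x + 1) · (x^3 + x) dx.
-2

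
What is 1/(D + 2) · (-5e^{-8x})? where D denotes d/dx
\frac{5 e^{- 8 x}}{6}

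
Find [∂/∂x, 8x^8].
64 x^{7}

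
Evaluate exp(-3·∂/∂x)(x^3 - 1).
x^{3} - 9 x^{2} + 27 x - 28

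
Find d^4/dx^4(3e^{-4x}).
768 e^{- 4 x}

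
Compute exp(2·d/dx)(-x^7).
- x^{7} - 14 x^{6} - 84 x^{5} - 280 x^{4} - 560 x^{3} - 672 x^{2} - 448 x - 128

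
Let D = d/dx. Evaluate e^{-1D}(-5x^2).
- 5 x^{2} + 10 x - 5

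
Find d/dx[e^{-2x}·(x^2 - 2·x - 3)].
2 \left(- x^{2} + 3 x + 2\right) e^{- 2 x}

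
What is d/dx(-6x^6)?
- 36 x^{5}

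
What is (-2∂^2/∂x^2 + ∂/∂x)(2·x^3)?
6 x \left(x - 4\right)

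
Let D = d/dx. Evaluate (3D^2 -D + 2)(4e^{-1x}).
24 e^{- x}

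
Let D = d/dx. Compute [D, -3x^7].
- 21 x^{6}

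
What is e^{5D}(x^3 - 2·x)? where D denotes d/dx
x^{3} + 15 x^{2} + 73 x + 115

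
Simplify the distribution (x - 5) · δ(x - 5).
0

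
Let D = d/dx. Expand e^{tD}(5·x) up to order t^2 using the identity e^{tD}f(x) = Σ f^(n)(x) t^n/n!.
5 t + 5 x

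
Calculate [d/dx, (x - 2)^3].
3 \left(x - 2\right)^{2}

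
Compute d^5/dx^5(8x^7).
20160 x^{2}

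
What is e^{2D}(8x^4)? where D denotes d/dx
8 x^{4} + 64 x^{3} + 192 x^{2} + 256 x + 128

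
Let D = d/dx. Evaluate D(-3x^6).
- 18 x^{5}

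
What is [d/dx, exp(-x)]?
- e^{- x}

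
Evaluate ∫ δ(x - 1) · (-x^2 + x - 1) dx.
-1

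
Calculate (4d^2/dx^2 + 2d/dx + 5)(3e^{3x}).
141 e^{3 x}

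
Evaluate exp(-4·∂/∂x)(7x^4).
7 x^{4} - 112 x^{3} + 672 x^{2} - 1792 x + 1792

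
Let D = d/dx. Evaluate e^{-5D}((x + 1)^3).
x^{3} - 12 x^{2} + 48 x - 64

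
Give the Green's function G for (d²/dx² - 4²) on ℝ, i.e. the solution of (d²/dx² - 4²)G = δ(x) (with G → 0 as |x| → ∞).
-\frac{e^{-4|x|}}{8}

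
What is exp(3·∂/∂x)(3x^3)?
3 x^{3} + 27 x^{2} + 81 x + 81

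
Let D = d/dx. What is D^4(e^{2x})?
16 e^{2 x}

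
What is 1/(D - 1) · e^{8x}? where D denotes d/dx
\frac{e^{8 x}}{7}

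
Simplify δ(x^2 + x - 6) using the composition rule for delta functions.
\frac{\delta(x + 3) + \delta(x - 2)}{5}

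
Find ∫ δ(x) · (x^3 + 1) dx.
1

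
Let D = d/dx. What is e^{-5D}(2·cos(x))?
2 \cos{\left(x - 5 \right)}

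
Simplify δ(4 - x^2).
\frac{\delta(x - 2) + \delta(x + 2)}{4}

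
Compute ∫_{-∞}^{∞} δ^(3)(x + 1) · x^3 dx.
-6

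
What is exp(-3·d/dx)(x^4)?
x^{4} - 12 x^{3} + 54 x^{2} - 108 x + 81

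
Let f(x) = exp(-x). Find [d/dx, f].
- e^{- x}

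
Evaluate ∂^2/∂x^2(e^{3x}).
9 e^{3 x}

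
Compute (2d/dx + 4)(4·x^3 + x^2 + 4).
16 x^{3} + 28 x^{2} + 4 x + 16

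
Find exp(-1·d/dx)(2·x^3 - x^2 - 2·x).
2 x^{3} - 7 x^{2} + 6 x - 1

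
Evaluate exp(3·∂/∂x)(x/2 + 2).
\frac{x}{2} + \frac{7}{2}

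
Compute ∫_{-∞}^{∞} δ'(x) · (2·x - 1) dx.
-2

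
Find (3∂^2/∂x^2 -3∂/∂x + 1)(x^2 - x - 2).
x^{2} - 7 x + 7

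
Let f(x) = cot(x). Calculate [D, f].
- \frac{1}{\sin^{2}{\left(x \right)}}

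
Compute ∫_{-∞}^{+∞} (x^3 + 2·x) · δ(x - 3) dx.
33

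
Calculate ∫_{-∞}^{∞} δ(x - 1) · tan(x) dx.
\tan{\left(1 \right)}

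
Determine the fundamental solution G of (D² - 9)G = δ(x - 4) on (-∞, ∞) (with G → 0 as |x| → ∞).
-\frac{e^{-3|x - 4|}}{6}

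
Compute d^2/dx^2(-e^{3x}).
- 9 e^{3 x}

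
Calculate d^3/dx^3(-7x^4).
- 168 x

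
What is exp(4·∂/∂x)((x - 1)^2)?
x^{2} + 6 x + 9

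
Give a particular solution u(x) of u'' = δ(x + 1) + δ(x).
\frac{|x + 1|}{2} + \frac{|x|}{2}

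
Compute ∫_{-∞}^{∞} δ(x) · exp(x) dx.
1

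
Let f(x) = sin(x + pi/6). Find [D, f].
\cos{\left(x + \frac{\pi}{6} \right)}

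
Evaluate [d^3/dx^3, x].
3\frac{d^{2}}{dx^{2}}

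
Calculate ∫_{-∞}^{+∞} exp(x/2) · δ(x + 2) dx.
e^{-1}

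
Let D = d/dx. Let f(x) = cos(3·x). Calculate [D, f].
- 3 \sin{\left(3 x \right)}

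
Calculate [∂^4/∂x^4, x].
4\frac{d^{3}}{dx^{3}}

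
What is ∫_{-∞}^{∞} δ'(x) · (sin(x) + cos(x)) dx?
-1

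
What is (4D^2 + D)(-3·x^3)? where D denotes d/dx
9 x \left(- x - 8\right)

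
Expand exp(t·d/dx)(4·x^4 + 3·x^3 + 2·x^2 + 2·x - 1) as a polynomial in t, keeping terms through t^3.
t^{3} \left(16 x + 3\right) + t^{2} \left(24 x^{2} + 9 x + 2\right) + t \left(16 x^{3} + 9 x^{2} + 4 x + 2\right) + 4 x^{4} + 3 x^{3} + 2 x^{2} + 2 x - 1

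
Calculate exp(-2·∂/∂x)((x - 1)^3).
x^{3} - 9 x^{2} + 27 x - 27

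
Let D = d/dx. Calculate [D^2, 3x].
6D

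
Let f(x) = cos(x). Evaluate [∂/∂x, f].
- \sin{\left(x \right)}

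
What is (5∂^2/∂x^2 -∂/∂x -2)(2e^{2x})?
32 e^{2 x}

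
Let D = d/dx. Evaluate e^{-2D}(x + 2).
x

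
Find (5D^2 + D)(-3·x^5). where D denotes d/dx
15 x^{3} \left(- x - 20\right)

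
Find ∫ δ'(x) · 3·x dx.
-3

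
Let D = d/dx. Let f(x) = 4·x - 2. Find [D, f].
4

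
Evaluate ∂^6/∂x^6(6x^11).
1995840 x^{5}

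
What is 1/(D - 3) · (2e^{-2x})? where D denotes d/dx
- \frac{2 e^{- 2 x}}{5}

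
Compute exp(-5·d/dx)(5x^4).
5 x^{4} - 100 x^{3} + 750 x^{2} - 2500 x + 3125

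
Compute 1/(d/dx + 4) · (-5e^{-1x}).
- \frac{5 e^{- x}}{3}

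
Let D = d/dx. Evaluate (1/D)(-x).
- \frac{x^{2}}{2}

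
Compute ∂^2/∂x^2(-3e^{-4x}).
- 48 e^{- 4 x}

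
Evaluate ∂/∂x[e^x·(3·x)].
3 \left(x + 1\right) e^{x}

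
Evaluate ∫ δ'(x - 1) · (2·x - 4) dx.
-2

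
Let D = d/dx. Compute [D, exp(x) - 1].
e^{x}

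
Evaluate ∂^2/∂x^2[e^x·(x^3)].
x \left(x^{2} + 6 x + 6\right) e^{x}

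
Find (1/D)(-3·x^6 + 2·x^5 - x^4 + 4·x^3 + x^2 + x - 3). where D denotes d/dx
- \frac{3 x^{7}}{7} + \frac{x^{6}}{3} - \frac{x^{5}}{5} + x^{4} + \frac{x^{3}}{3} + \frac{x^{2}}{2} - 3 x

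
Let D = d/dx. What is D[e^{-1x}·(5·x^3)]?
5 x^{2} \left(3 - x\right) e^{- x}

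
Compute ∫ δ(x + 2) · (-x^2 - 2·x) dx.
0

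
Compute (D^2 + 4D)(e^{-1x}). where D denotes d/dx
- 3 e^{- x}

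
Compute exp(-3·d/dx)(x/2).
\frac{x}{2} - \frac{3}{2}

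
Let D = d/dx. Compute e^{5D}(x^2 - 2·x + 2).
x^{2} + 8 x + 17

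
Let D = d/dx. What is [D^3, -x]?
-3D^{2}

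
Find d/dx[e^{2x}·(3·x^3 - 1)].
\left(6 x^{3} + 9 x^{2} - 2\right) e^{2 x}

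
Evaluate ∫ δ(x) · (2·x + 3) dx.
3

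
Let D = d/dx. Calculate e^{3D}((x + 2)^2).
x^{2} + 10 x + 25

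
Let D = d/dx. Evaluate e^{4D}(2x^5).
2 x^{5} + 40 x^{4} + 320 x^{3} + 1280 x^{2} + 2560 x + 2048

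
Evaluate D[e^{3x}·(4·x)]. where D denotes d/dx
\left(12 x + 4\right) e^{3 x}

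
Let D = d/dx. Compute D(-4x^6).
- 24 x^{5}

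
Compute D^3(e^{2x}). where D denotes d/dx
8 e^{2 x}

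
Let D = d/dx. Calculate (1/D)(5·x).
\frac{5 x^{2}}{2}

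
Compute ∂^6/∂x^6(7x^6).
5040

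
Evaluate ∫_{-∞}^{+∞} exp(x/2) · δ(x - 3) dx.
e^{\frac{3}{2}}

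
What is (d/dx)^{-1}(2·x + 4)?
x^{2} + 4 x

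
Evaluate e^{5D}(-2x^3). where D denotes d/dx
- 2 x^{3} - 30 x^{2} - 150 x - 250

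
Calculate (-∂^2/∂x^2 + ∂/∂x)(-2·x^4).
8 x^{2} \left(3 - x\right)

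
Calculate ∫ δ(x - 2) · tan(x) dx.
\tan{\left(2 \right)}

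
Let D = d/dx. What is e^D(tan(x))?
\tan{\left(x + 1 \right)}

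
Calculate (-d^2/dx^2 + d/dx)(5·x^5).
25 x^{3} \left(x - 4\right)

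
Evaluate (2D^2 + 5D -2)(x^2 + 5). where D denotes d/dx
- 2 x^{2} + 10 x - 6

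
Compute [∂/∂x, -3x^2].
- 6 x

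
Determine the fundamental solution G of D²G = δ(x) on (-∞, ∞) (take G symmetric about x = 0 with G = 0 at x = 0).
\frac{|x|}{2}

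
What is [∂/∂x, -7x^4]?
- 28 x^{3}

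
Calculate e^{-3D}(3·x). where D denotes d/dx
3 x - 9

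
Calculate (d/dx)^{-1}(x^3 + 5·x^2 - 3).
\frac{x^{4}}{4} + \frac{5 x^{3}}{3} - 3 x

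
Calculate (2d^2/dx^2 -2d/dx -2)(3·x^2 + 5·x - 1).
- 6 x^{2} - 22 x + 4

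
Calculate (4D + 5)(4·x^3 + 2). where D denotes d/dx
20 x^{3} + 48 x^{2} + 10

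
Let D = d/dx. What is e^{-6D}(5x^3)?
5 x^{3} - 90 x^{2} + 540 x - 1080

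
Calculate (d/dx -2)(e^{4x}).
2 e^{4 x}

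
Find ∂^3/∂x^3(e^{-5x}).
- 125 e^{- 5 x}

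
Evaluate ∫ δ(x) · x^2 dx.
0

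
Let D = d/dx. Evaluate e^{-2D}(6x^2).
6 x^{2} - 24 x + 24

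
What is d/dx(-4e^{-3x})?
12 e^{- 3 x}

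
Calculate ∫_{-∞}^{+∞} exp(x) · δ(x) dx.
1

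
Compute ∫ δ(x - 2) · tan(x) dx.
\tan{\left(2 \right)}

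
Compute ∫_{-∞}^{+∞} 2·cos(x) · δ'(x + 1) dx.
- 2 \sin{\left(1 \right)}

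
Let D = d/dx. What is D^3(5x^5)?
300 x^{2}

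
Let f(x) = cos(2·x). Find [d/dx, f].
- 2 \sin{\left(2 x \right)}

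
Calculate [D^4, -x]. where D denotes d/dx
-4D^{3}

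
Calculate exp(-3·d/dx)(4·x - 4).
4 x - 16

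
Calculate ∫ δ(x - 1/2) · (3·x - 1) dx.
\frac{1}{2}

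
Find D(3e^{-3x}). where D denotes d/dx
- 9 e^{- 3 x}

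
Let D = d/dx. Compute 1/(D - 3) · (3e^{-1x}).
- \frac{3 e^{- x}}{4}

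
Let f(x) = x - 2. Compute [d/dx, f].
1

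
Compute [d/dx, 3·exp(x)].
3 e^{x}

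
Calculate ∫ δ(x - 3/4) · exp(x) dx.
e^{\frac{3}{4}}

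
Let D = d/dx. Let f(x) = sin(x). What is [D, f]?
\cos{\left(x \right)}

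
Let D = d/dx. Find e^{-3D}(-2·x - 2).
4 - 2 x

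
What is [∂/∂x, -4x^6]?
- 24 x^{5}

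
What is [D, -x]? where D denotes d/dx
-1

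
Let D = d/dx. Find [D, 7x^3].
21 x^{2}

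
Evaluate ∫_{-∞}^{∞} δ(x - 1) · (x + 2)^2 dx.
9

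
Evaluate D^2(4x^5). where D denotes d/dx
80 x^{3}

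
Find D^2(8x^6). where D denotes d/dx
240 x^{4}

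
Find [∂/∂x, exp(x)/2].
\frac{e^{x}}{2}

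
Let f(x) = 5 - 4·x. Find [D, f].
-4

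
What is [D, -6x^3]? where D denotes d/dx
- 18 x^{2}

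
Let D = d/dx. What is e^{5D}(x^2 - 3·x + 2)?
x^{2} + 7 x + 12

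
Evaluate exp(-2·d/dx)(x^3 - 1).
x^{3} - 6 x^{2} + 12 x - 9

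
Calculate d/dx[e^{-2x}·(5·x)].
5 \left(1 - 2 x\right) e^{- 2 x}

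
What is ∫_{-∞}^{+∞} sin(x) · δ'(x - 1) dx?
- \cos{\left(1 \right)}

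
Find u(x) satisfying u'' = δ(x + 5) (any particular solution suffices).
\frac{|x + 5|}{2}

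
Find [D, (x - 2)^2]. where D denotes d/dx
2 x - 4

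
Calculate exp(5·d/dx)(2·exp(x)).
2 e^{x + 5}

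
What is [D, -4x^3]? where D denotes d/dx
- 12 x^{2}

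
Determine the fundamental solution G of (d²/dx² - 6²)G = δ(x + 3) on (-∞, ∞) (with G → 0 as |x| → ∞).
-\frac{e^{-6|x + 3|}}{12}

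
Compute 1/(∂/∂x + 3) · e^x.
\frac{e^{x}}{4}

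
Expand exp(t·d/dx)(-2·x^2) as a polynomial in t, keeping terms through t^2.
- 2 t^{2} - 4 t x - 2 x^{2}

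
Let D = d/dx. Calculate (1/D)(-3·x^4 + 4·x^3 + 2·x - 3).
- \frac{3 x^{5}}{5} + x^{4} + x^{2} - 3 x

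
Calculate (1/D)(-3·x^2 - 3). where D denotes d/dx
- x^{3} - 3 x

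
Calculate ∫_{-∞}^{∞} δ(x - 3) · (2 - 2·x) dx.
-4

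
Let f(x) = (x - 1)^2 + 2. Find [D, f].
2 x - 2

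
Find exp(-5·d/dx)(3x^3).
3 x^{3} - 45 x^{2} + 225 x - 375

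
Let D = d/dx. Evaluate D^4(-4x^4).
-96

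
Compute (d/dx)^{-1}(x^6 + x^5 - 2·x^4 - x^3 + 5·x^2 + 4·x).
\frac{x^{7}}{7} + \frac{x^{6}}{6} - \frac{2 x^{5}}{5} - \frac{x^{4}}{4} + \frac{5 x^{3}}{3} + 2 x^{2}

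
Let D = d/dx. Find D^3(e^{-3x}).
- 27 e^{- 3 x}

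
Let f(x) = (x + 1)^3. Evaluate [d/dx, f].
3 \left(x + 1\right)^{2}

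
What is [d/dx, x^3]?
3 x^{2}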